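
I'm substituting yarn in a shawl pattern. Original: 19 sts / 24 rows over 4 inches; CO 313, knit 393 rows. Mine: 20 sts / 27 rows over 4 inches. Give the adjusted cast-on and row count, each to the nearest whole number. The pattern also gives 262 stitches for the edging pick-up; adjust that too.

Cast on 329 stitches; work 442 rows; edging pick-up 276 stitches.

Stitches: 313 × 20/19 = 329.47 → 329.
Rows: 393 × 27/24 = 442.12 → 442.
edging pick-up: 262 × 20/19 = 275.79 → 276.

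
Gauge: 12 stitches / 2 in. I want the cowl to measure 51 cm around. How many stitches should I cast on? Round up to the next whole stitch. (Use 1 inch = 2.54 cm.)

121 stitches.

51 cm = 20.08 in.
12 stitches / 2 in = 6 stitches per inch.
20.08 × 6 = 120.47 stitches.
Round up → 121.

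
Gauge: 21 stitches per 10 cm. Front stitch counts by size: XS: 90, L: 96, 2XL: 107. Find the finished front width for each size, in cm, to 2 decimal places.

21/10 = 2.1 sts per cm.
XS: 90 / 2.1 = 42.857 → 42.86 cm.
L: 96 / 2.1 = 45.714 → 45.71 cm.
2XL: 107 / 2.1 = 50.952 → 50.95 cm.

XS 42.86 cm; L 45.71 cm; 2XL 50.95 cm.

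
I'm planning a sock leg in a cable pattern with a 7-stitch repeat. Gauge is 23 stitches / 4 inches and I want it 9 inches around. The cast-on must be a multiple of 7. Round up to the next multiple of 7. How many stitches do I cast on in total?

23 / 4 = 5.75 sts per inch.
9 × 5.75 = 51.75 sts.
Next multiple of 7: 56.

56 stitches.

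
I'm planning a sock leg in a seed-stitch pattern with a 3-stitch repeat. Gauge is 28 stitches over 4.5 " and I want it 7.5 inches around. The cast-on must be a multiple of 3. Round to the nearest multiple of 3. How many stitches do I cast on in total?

28 / 4.5 = 6.222 sts per inch.
7.5 × 6.222 = 46.67 sts.
Nearest multiple of 3: 48.

48 stitches.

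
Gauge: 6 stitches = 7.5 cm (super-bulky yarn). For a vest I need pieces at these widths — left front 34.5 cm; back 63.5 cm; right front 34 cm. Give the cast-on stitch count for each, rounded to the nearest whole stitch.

left front 28; back 51; right front 27.

Rate = 6/7.5 = 0.8 sts per cm.
left front: 34.5 × 0.8 = 27.60 → 28.
back: 63.5 × 0.8 = 50.80 → 51.
right front: 34 × 0.8 = 27.20 → 27.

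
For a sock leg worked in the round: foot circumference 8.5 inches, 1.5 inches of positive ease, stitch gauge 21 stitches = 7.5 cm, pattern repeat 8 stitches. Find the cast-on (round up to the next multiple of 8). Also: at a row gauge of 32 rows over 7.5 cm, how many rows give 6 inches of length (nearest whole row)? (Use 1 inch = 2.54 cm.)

Finished = 8.5 + 1.5 = 10 inches.
10 inches × 2.54 = 25.40 cm.
21/7.5 = 2.8 sts per cm; 25.40 × 2.8 = 71.12 sts.
Next multiple of 8 → 72.
6 inches = 15.24 cm; × 4.267 = 65.02 → 65 rows.

Cast on 72 stitches; work 65 rows.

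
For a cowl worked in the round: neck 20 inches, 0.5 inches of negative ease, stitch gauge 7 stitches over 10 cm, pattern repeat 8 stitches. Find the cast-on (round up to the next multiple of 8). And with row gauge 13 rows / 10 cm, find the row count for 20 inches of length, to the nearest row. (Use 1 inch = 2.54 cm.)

Cast on 40 stitches; work 66 rows.

Finished = 20 − 0.5 = 19.5 inches.
19.5 inches × 2.54 = 49.53 cm.
7/10 = 0.7 sts per cm; 49.53 × 0.7 = 34.67 sts.
Next multiple of 8 → 40.
20 inches = 50.80 cm; × 1.3 = 66.04 → 66 rows.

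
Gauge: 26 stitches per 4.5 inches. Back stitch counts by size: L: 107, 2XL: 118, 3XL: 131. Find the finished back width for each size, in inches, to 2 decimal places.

L 18.52 inches; 2XL 20.42 inches; 3XL 22.67 inches.

26/4.5 = 5.778 sts per in.
L: 107 / 5.778 = 18.519 → 18.52 in.
2XL: 118 / 5.778 = 20.423 → 20.42 in.
3XL: 131 / 5.778 = 22.673 → 22.67 in.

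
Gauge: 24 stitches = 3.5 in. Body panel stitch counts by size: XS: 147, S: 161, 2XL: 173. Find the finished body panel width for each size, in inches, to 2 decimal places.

24/3.5 = 6.857 sts per in.
XS: 147 / 6.857 = 21.438 → 21.44 in.
S: 161 / 6.857 = 23.479 → 23.48 in.
2XL: 173 / 6.857 = 25.229 → 25.23 in.

XS 21.44 inches; S 23.48 inches; 2XL 25.23 inches.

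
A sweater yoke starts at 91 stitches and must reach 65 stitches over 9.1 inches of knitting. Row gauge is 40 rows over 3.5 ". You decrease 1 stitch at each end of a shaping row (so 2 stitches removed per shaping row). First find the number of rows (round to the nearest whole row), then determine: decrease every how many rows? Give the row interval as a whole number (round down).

Decrease every 8th row.

Rows = 9.1 × 11.429 = 104.0 → 104 rows.
Stitches to remove: 26 → 13 shaping rows (at 2 st each).
104 / 13 = 8.00 → every 8 rows.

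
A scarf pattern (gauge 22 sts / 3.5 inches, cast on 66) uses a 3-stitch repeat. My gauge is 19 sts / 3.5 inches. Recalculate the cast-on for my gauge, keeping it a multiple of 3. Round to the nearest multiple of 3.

66 × 19 / 22 = 57.00.
Nearest multiple of 3: 57.

57 stitches.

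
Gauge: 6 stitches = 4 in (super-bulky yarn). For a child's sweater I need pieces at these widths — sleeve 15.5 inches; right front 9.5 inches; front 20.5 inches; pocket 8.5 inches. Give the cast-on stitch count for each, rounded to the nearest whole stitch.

Rate = 6/4 = 1.5 sts per in.
sleeve: 15.5 × 1.5 = 23.25 → 23.
right front: 9.5 × 1.5 = 14.25 → 14.
front: 20.5 × 1.5 = 30.75 → 31.
pocket: 8.5 × 1.5 = 12.75 → 13.

sleeve 23; right front 14; front 31; pocket 13.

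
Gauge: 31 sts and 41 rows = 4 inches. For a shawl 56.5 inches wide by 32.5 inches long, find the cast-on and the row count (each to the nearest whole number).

Stitch gauge = 31/4 = 7.75 sts/in; 56.5 × 7.75 = 437.88 → 438 sts.
Row gauge = 41/4 = 10.25 rows/in; 32.5 × 10.25 = 333.12 → 333 rows.

Cast on 438 stitches and work 333 rows.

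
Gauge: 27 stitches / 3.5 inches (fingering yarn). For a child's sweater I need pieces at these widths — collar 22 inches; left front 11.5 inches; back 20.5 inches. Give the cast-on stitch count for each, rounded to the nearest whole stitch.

collar 170; left front 89; back 158.

Rate = 27/3.5 = 7.714 sts per in.
collar: 22 × 7.714 = 169.71 → 170.
left front: 11.5 × 7.714 = 88.71 → 89.
back: 20.5 × 7.714 = 158.14 → 158.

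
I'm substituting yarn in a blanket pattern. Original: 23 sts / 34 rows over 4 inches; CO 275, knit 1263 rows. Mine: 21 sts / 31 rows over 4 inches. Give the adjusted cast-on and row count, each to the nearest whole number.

Cast on 251 stitches; work 1152 rows.

Stitches: 275 × 21/23 = 251.09 → 251.
Rows: 1263 × 31/34 = 1151.56 → 1152.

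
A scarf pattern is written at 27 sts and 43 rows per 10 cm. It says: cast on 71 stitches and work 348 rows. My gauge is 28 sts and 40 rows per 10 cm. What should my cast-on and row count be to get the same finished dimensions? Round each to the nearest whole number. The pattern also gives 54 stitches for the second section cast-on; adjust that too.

Cast on 74 stitches; work 324 rows; second section cast-on 56 stitches.

Stitches: 71 × 28/27 = 73.63 → 74.
Rows: 348 × 40/43 = 323.72 → 324.
second section cast-on: 54 × 28/27 = 56.00 → 56.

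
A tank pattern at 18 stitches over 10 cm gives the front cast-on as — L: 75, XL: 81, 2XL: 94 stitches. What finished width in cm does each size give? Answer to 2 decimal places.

18/10 = 1.8 sts per cm.
L: 75 / 1.8 = 41.667 → 41.67 cm.
XL: 81 / 1.8 = 45.000 → 45.00 cm.
2XL: 94 / 1.8 = 52.222 → 52.22 cm.

L 41.67 cm; XL 45.00 cm; 2XL 52.22 cm.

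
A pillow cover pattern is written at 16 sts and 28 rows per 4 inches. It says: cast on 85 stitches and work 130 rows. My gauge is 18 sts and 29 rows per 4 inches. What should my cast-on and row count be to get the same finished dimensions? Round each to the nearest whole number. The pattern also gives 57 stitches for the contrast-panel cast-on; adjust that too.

Cast on 96 stitches; work 135 rows; contrast-panel cast-on 64 stitches.

Stitches: 85 × 18/16 = 95.62 → 96.
Rows: 130 × 29/28 = 134.64 → 135.
contrast-panel cast-on: 57 × 18/16 = 64.12 → 64.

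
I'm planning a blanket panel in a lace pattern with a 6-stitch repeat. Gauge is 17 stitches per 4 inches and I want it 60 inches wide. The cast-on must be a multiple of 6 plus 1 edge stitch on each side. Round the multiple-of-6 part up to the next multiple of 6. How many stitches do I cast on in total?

17 / 4 = 4.25 sts per inch.
60 × 4.25 = 255.00 sts.
Less 2 edge sts → 253.00 for the repeat.
Next multiple of 6: 258.
Add back 2 edge sts → 260.

Cast on 260 stitches.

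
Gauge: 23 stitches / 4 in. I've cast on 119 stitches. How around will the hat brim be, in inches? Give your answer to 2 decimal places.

20.70 inches.

23 stitches / 4 inch = 5.75 stitches per inch.
119 / 5.75 = 20.696 inches.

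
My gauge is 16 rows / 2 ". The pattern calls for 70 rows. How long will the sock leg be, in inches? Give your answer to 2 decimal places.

16 rows / 2 inch = 8 rows per inch.
70 / 8 = 8.750 inches.

8.75 inches.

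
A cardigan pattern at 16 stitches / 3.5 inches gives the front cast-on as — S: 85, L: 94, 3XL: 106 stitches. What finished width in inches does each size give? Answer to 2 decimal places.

S 18.59 inches; L 20.56 inches; 3XL 23.19 inches.

16/3.5 = 4.571 sts per in.
S: 85 / 4.571 = 18.594 → 18.59 in.
L: 94 / 4.571 = 20.562 → 20.56 in.
3XL: 106 / 4.571 = 23.188 → 23.19 in.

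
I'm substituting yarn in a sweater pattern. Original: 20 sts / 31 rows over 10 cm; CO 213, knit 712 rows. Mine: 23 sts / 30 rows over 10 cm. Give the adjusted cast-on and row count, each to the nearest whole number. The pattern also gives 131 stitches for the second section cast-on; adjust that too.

Cast on 245 stitches; work 689 rows; second section cast-on 151 stitches.

Stitches: 213 × 23/20 = 244.95 → 245.
Rows: 712 × 30/31 = 689.03 → 689.
second section cast-on: 131 × 23/20 = 150.65 → 151.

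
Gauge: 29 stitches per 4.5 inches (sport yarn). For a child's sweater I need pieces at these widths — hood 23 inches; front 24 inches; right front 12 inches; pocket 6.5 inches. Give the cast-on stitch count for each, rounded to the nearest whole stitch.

Rate = 29/4.5 = 6.444 sts per in.
hood: 23 × 6.444 = 148.22 → 148.
front: 24 × 6.444 = 154.67 → 155.
right front: 12 × 6.444 = 77.33 → 77.
pocket: 6.5 × 6.444 = 41.89 → 42.

hood 148; front 155; right front 77; pocket 42.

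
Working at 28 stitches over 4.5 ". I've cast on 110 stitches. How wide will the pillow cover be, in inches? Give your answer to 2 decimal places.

28 stitches / 4.5 inch = 6.222 stitches per inch.
110 / 6.222 = 17.679 inches.

17.68 inches.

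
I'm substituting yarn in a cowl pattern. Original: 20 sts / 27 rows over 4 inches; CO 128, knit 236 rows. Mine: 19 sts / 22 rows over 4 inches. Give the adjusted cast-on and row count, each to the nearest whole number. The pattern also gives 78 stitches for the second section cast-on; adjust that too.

Stitches: 128 × 19/20 = 121.60 → 122.
Rows: 236 × 22/27 = 192.30 → 192.
second section cast-on: 78 × 19/20 = 74.10 → 74.

Cast on 122 stitches; work 192 rows; second section cast-on 74 stitches.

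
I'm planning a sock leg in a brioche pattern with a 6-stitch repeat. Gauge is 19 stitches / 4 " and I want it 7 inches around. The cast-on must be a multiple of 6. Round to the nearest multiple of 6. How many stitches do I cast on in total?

CO 36 sts.

19 / 4 = 4.75 sts per inch.
7 × 4.75 = 33.25 sts.
Nearest multiple of 6: 36.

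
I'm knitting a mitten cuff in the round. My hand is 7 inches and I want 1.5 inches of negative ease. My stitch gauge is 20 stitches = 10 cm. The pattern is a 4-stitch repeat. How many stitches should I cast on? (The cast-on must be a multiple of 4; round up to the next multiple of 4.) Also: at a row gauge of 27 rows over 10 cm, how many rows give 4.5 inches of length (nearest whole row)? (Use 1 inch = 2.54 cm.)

Finished = 7 − 1.5 = 5.5 inches.
5.5 inches × 2.54 = 13.97 cm.
20/10 = 2 sts per cm; 13.97 × 2 = 27.94 sts.
Next multiple of 4 → 28.
4.5 inches = 11.43 cm; × 2.7 = 30.86 → 31 rows.

Cast on 28 stitches; work 31 rows.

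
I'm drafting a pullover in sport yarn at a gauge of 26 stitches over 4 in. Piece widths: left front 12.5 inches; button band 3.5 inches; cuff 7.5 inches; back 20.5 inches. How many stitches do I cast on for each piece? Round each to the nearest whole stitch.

Rate = 26/4 = 6.5 sts per in.
left front: 12.5 × 6.5 = 81.25 → 81.
button band: 3.5 × 6.5 = 22.75 → 23.
cuff: 7.5 × 6.5 = 48.75 → 49.
back: 20.5 × 6.5 = 133.25 → 133.

left front 81; button band 23; cuff 49; back 133.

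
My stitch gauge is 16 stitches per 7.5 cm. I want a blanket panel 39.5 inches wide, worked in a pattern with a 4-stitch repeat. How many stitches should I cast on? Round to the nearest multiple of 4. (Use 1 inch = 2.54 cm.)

CO 216 sts.

39.5 in = 39.5 × 2.54 = 100.33 cm.
16 / 7.5 = 2.133 sts/cm.
100.33 × 2.133 = 214.04 sts.
→ 216.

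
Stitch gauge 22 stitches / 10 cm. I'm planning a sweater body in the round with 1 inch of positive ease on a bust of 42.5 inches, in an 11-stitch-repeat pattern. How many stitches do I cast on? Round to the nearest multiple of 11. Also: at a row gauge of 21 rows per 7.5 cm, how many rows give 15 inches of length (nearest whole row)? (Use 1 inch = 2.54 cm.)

Cast on 242 stitches; work 107 rows.

Finished = 42.5 + 1 = 43.5 inches.
43.5 inches × 2.54 = 110.49 cm.
22/10 = 2.2 sts per cm; 110.49 × 2.2 = 243.08 sts.
Nearest multiple of 11 → 242.
15 inches = 38.10 cm; × 2.8 = 106.68 → 107 rows.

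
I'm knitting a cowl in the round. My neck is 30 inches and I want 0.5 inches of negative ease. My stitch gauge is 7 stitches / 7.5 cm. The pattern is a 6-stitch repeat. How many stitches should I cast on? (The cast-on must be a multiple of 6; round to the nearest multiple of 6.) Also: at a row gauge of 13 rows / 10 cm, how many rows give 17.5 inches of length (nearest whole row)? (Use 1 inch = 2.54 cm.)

Finished = 30 − 0.5 = 29.5 inches.
29.5 inches × 2.54 = 74.93 cm.
7/7.5 = 0.933 sts per cm; 74.93 × 0.933 = 69.93 sts.
Nearest multiple of 6 → 72.
17.5 inches = 44.45 cm; × 1.3 = 57.78 → 58 rows.

Cast on 72 stitches; work 58 rows.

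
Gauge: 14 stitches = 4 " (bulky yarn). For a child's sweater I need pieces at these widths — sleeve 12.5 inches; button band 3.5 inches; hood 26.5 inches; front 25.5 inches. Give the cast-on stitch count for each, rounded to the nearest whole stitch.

sleeve 44; button band 12; hood 93; front 89.

Rate = 14/4 = 3.5 sts per in.
sleeve: 12.5 × 3.5 = 43.75 → 44.
button band: 3.5 × 3.5 = 12.25 → 12.
hood: 26.5 × 3.5 = 92.75 → 93.
front: 25.5 × 3.5 = 89.25 → 89.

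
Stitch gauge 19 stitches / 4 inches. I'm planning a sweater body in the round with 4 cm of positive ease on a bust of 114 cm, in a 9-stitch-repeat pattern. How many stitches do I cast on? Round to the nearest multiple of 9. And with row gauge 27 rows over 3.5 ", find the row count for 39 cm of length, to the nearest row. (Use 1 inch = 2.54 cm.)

Cast on 225 stitches; work 118 rows.

Finished = 114 + 4 = 118 cm.
118 cm × 1/2.54 = 46.46 inches.
19/4 = 4.75 sts per in; 46.46 × 4.75 = 220.67 sts.
Nearest multiple of 9 → 225.
39 cm = 15.35 inches; × 7.714 = 118.45 → 118 rows.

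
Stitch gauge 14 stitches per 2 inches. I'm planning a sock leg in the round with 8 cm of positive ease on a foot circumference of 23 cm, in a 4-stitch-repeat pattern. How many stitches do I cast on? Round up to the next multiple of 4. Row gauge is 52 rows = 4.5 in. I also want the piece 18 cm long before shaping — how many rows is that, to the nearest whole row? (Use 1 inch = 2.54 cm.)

Finished = 23 + 8 = 31 cm.
31 cm × 1/2.54 = 12.20 inches.
14/2 = 7 sts per in; 12.20 × 7 = 85.43 sts.
Next multiple of 4 → 88.
18 cm = 7.09 inches; × 11.556 = 81.89 → 82 rows.

Cast on 88 stitches; work 82 rows.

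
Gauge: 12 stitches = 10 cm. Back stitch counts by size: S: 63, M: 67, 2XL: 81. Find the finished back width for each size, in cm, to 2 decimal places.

S 52.50 cm; M 55.83 cm; 2XL 67.50 cm.

12/10 = 1.2 sts per cm.
S: 63 / 1.2 = 52.500 → 52.50 cm.
M: 67 / 1.2 = 55.833 → 55.83 cm.
2XL: 81 / 1.2 = 67.500 → 67.50 cm.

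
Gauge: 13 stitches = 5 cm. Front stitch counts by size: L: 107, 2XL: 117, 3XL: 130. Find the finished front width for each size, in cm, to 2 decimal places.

L 41.15 cm; 2XL 45.00 cm; 3XL 50.00 cm.

13/5 = 2.6 sts per cm.
L: 107 / 2.6 = 41.154 → 41.15 cm.
2XL: 117 / 2.6 = 45.000 → 45.00 cm.
3XL: 130 / 2.6 = 50.000 → 50.00 cm.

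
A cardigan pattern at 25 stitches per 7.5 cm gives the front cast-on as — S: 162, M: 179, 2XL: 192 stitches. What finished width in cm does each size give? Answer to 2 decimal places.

25/7.5 = 3.333 sts per cm.
S: 162 / 3.333 = 48.600 → 48.60 cm.
M: 179 / 3.333 = 53.700 → 53.70 cm.
2XL: 192 / 3.333 = 57.600 → 57.60 cm.

S 48.60 cm; M 53.70 cm; 2XL 57.60 cm.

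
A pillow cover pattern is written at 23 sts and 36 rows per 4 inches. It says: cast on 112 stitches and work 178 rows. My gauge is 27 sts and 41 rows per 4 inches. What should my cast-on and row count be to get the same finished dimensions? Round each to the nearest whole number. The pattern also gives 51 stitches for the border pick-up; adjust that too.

Stitches: 112 × 27/23 = 131.48 → 131.
Rows: 178 × 41/36 = 202.72 → 203.
border pick-up: 51 × 27/23 = 59.87 → 60.

Cast on 131 stitches; work 203 rows; border pick-up 60 stitches.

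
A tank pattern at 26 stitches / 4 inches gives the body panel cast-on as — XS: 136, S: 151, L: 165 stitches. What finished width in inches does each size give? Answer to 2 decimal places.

XS 20.92 inches; S 23.23 inches; L 25.38 inches.

26/4 = 6.5 sts per in.
XS: 136 / 6.5 = 20.923 → 20.92 in.
S: 151 / 6.5 = 23.231 → 23.23 in.
L: 165 / 6.5 = 25.385 → 25.38 in.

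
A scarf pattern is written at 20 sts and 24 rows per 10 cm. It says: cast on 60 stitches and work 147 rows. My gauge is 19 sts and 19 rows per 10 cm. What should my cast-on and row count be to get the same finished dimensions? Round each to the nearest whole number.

Cast on 57 stitches; work 116 rows.

Stitches: 60 × 19/20 = 57.00 → 57.
Rows: 147 × 19/24 = 116.38 → 116.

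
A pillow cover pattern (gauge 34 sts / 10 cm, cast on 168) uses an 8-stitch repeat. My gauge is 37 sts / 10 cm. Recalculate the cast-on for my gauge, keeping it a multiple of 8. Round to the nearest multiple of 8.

Cast on 184 stitches.

168 × 37 / 34 = 182.82.
Nearest multiple of 8: 184.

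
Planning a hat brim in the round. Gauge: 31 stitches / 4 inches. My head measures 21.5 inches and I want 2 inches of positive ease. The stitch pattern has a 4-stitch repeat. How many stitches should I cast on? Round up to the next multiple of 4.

184 stitches.

Finished = 21.5 + 2 = 23.5 inches.
31 / 4 = 7.75 sts/in.
23.5 × 7.75 = 182.12 sts.
Next multiple of 4: 184.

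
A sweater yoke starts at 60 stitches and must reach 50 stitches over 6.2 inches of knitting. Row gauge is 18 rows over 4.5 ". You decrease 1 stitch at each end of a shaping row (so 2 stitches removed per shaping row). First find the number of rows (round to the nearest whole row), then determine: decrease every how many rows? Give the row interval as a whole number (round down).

Decrease every 5th row.

Rows = 6.2 × 4 = 24.8 → 25 rows.
Stitches to remove: 10 → 5 shaping rows (at 2 st each).
25 / 5 = 5.00 → every 5 rows.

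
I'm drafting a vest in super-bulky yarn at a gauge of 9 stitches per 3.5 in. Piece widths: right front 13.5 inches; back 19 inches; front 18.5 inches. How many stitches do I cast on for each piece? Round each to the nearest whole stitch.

right front 35; back 49; front 48.

Rate = 9/3.5 = 2.571 sts per in.
right front: 13.5 × 2.571 = 34.71 → 35.
back: 19 × 2.571 = 48.86 → 49.
front: 18.5 × 2.571 = 47.57 → 48.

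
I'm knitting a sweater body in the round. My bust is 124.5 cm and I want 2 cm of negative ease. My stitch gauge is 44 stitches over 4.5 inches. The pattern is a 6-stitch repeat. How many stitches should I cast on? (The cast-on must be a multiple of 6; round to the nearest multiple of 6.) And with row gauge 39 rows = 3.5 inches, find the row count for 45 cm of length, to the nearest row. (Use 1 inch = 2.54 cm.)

Cast on 474 stitches; work 197 rows.

Finished = 124.5 − 2 = 122.5 cm.
122.5 cm × 1/2.54 = 48.23 inches.
44/4.5 = 9.778 sts per in; 48.23 × 9.778 = 471.57 sts.
Nearest multiple of 6 → 474.
45 cm = 17.72 inches; × 11.143 = 197.41 → 197 rows.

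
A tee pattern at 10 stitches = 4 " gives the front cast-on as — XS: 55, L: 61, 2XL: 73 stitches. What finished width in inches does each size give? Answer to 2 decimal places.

10/4 = 2.5 sts per in.
XS: 55 / 2.5 = 22.000 → 22.00 in.
L: 61 / 2.5 = 24.400 → 24.40 in.
2XL: 73 / 2.5 = 29.200 → 29.20 in.

XS 22.00 inches; L 24.40 inches; 2XL 29.20 inches.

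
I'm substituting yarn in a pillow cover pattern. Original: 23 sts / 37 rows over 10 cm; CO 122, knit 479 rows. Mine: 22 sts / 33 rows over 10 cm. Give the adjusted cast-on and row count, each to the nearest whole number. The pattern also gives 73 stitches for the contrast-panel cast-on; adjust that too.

Cast on 117 stitches; work 427 rows; contrast-panel cast-on 70 stitches.

Stitches: 122 × 22/23 = 116.70 → 117.
Rows: 479 × 33/37 = 427.22 → 427.
contrast-panel cast-on: 73 × 22/23 = 69.83 → 70.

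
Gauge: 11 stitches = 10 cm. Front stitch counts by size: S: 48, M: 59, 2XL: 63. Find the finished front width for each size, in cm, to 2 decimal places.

S 43.64 cm; M 53.64 cm; 2XL 57.27 cm.

11/10 = 1.1 sts per cm.
S: 48 / 1.1 = 43.636 → 43.64 cm.
M: 59 / 1.1 = 53.636 → 53.64 cm.
2XL: 63 / 1.1 = 57.273 → 57.27 cm.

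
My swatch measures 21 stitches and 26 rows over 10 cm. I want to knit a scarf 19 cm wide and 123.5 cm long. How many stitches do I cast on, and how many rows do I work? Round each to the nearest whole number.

Stitch gauge = 21/10 = 2.1 sts/cm; 19 × 2.1 = 39.90 → 40 sts.
Row gauge = 26/10 = 2.6 rows/cm; 123.5 × 2.6 = 321.10 → 321 rows.

Cast on 40 stitches and work 321 rows.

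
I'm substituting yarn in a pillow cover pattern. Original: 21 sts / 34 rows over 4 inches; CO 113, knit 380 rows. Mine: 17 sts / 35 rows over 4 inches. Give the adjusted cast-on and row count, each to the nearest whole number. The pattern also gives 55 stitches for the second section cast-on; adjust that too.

Cast on 91 stitches; work 391 rows; second section cast-on 45 stitches.

Stitches: 113 × 17/21 = 91.48 → 91.
Rows: 380 × 35/34 = 391.18 → 391.
second section cast-on: 55 × 17/21 = 44.52 → 45.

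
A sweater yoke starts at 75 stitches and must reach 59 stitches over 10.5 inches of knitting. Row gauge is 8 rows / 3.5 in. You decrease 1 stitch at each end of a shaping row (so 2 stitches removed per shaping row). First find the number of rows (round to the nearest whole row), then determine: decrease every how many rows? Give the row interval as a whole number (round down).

Decrease every 3rd row.

Rows = 10.5 × 2.286 = 24.0 → 24 rows.
Stitches to remove: 16 → 8 shaping rows (at 2 st each).
24 / 8 = 3.00 → every 3 rows.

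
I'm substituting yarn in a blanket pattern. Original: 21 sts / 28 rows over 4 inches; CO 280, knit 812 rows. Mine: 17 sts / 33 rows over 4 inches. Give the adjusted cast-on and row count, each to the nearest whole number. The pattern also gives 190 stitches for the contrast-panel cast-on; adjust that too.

Cast on 227 stitches; work 957 rows; contrast-panel cast-on 154 stitches.

Stitches: 280 × 17/21 = 226.67 → 227.
Rows: 812 × 33/28 = 957.00 → 957.
contrast-panel cast-on: 190 × 17/21 = 153.81 → 154.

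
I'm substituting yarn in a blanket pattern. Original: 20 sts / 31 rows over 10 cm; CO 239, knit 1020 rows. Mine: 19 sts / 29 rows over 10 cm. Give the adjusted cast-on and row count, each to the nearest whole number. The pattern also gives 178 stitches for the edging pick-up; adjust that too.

Stitches: 239 × 19/20 = 227.05 → 227.
Rows: 1020 × 29/31 = 954.19 → 954.
edging pick-up: 178 × 19/20 = 169.10 → 169.

Cast on 227 stitches; work 954 rows; edging pick-up 169 stitches.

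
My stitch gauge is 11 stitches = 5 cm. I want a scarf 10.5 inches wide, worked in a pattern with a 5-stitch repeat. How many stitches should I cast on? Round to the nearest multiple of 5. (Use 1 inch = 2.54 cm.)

60 stitches.

10.5 in = 10.5 × 2.54 = 26.67 cm.
11 / 5 = 2.2 sts/cm.
26.67 × 2.2 = 58.67 sts.
→ 60.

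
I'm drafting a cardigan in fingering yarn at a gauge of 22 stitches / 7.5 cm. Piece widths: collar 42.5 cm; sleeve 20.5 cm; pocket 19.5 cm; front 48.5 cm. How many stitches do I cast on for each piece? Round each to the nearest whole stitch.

Rate = 22/7.5 = 2.933 sts per cm.
collar: 42.5 × 2.933 = 124.67 → 125.
sleeve: 20.5 × 2.933 = 60.13 → 60.
pocket: 19.5 × 2.933 = 57.20 → 57.
front: 48.5 × 2.933 = 142.27 → 142.

collar 125; sleeve 60; pocket 57; front 142.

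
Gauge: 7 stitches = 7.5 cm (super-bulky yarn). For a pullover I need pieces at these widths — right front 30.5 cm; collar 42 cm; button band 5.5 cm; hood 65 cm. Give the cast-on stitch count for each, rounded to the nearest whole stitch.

right front 28; collar 39; button band 5; hood 61.

Rate = 7/7.5 = 0.933 sts per cm.
right front: 30.5 × 0.933 = 28.47 → 28.
collar: 42 × 0.933 = 39.20 → 39.
button band: 5.5 × 0.933 = 5.13 → 5.
hood: 65 × 0.933 = 60.67 → 61.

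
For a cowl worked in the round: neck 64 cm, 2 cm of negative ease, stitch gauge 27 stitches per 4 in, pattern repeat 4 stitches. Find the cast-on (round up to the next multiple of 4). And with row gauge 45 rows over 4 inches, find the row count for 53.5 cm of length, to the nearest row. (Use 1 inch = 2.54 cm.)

Finished = 64 − 2 = 62 cm.
62 cm × 1/2.54 = 24.41 inches.
27/4 = 6.75 sts per in; 24.41 × 6.75 = 164.76 sts.
Next multiple of 4 → 168.
53.5 cm = 21.06 inches; × 11.25 = 236.96 → 237 rows.

Cast on 168 stitches; work 237 rows.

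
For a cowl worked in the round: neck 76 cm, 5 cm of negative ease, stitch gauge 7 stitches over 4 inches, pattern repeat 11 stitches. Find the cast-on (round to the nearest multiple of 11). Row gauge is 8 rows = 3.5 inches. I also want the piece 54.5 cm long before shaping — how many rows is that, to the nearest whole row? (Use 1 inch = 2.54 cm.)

Finished = 76 − 5 = 71 cm.
71 cm × 1/2.54 = 27.95 inches.
7/4 = 1.75 sts per in; 27.95 × 1.75 = 48.92 sts.
Nearest multiple of 11 → 44.
54.5 cm = 21.46 inches; × 2.286 = 49.04 → 49 rows.

Cast on 44 stitches; work 49 rows.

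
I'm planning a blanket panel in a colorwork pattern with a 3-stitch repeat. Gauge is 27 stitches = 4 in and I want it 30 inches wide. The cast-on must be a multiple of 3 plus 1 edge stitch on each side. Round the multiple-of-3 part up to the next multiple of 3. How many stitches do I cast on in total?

Cast on 203 stitches.

27 / 4 = 6.75 sts per inch.
30 × 6.75 = 202.50 sts.
Less 2 edge sts → 200.50 for the repeat.
Next multiple of 3: 201.
Add back 2 edge sts → 203.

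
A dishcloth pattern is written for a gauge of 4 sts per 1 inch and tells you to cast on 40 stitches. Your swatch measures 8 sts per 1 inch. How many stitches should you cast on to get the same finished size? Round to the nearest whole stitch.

Scale factor = 8 / 4 = 2.000.
40 × 8 / 4 = 80.00 sts.

80 stitches.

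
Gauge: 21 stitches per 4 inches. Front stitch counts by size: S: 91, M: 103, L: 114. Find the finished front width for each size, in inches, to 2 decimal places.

S 17.33 inches; M 19.62 inches; L 21.71 inches.

21/4 = 5.25 sts per in.
S: 91 / 5.25 = 17.333 → 17.33 in.
M: 103 / 5.25 = 19.619 → 19.62 in.
L: 114 / 5.25 = 21.714 → 21.71 in.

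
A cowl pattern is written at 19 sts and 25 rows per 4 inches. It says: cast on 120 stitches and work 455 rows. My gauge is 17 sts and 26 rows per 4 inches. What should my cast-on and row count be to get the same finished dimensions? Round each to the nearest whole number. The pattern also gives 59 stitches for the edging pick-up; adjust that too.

Stitches: 120 × 17/19 = 107.37 → 107.
Rows: 455 × 26/25 = 473.20 → 473.
edging pick-up: 59 × 17/19 = 52.79 → 53.

Cast on 107 stitches; work 473 rows; edging pick-up 53 stitches.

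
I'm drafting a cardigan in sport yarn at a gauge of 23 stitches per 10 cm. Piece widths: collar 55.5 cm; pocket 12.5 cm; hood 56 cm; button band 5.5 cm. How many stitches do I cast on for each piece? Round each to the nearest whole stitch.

collar 128; pocket 29; hood 129; button band 13.

Rate = 23/10 = 2.3 sts per cm.
collar: 55.5 × 2.3 = 127.65 → 128.
pocket: 12.5 × 2.3 = 28.75 → 29.
hood: 56 × 2.3 = 128.80 → 129.
button band: 5.5 × 2.3 = 12.65 → 13.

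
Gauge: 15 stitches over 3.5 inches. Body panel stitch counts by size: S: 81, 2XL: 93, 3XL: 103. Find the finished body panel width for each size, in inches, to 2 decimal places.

15/3.5 = 4.286 sts per in.
S: 81 / 4.286 = 18.900 → 18.90 in.
2XL: 93 / 4.286 = 21.700 → 21.70 in.
3XL: 103 / 4.286 = 24.033 → 24.03 in.

S 18.90 inches; 2XL 21.70 inches; 3XL 24.03 inches.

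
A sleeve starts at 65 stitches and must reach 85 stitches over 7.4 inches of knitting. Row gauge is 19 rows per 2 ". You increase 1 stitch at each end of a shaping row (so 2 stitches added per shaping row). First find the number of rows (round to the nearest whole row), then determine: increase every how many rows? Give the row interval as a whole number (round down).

Rows = 7.4 × 9.5 = 70.3 → 70 rows.
Stitches to add: 20 → 10 shaping rows (at 2 st each).
70 / 10 = 7.00 → every 7 rows.

Increase every 7th row.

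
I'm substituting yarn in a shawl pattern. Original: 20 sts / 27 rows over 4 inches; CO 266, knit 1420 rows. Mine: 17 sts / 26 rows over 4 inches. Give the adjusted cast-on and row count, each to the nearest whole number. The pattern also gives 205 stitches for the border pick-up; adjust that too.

Stitches: 266 × 17/20 = 226.10 → 226.
Rows: 1420 × 26/27 = 1367.41 → 1367.
border pick-up: 205 × 17/20 = 174.25 → 174.

Cast on 226 stitches; work 1367 rows; border pick-up 174 stitches.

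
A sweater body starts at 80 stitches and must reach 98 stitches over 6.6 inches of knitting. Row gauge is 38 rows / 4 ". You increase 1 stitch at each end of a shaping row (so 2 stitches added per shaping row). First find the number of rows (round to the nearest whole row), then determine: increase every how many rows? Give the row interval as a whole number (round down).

Rows = 6.6 × 9.5 = 62.7 → 63 rows.
Stitches to add: 18 → 9 shaping rows (at 2 st each).
63 / 9 = 7.00 → every 7 rows.

Increase every 7th row.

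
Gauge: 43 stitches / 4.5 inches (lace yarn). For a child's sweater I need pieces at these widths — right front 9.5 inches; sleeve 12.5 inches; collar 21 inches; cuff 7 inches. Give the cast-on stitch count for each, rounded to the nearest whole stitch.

Rate = 43/4.5 = 9.556 sts per in.
right front: 9.5 × 9.556 = 90.78 → 91.
sleeve: 12.5 × 9.556 = 119.44 → 119.
collar: 21 × 9.556 = 200.67 → 201.
cuff: 7 × 9.556 = 66.89 → 67.

right front 91; sleeve 119; collar 201; cuff 67.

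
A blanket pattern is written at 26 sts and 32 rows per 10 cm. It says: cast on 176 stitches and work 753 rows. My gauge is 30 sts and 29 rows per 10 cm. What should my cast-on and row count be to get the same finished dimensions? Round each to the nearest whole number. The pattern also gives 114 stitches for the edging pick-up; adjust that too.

Cast on 203 stitches; work 682 rows; edging pick-up 132 stitches.

Stitches: 176 × 30/26 = 203.08 → 203.
Rows: 753 × 29/32 = 682.41 → 682.
edging pick-up: 114 × 30/26 = 131.54 → 132.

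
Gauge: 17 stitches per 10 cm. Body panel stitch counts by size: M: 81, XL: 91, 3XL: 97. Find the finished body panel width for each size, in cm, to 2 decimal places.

17/10 = 1.7 sts per cm.
M: 81 / 1.7 = 47.647 → 47.65 cm.
XL: 91 / 1.7 = 53.529 → 53.53 cm.
3XL: 97 / 1.7 = 57.059 → 57.06 cm.

M 47.65 cm; XL 53.53 cm; 3XL 57.06 cm.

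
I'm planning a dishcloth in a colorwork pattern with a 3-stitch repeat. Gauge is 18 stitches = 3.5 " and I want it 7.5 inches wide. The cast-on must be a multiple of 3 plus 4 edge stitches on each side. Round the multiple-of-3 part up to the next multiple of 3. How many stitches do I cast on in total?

CO 41 sts.

18 / 3.5 = 5.143 sts per inch.
7.5 × 5.143 = 38.57 sts.
Less 8 edge sts → 30.57 for the repeat.
Next multiple of 3: 33.
Add back 8 edge sts → 41.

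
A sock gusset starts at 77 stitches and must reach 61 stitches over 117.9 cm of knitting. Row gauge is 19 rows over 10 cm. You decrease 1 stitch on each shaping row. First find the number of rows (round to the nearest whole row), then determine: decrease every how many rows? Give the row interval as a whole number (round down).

Rows = 117.9 × 1.9 = 224.0 → 224 rows.
Stitches to remove: 16 → 16 shaping rows (at 1 st each).
224 / 16 = 14.00 → every 14 rows.

Decrease every 14th row.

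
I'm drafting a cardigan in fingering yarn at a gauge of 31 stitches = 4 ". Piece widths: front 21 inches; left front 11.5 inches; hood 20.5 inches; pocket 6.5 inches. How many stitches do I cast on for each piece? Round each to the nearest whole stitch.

front 163; left front 89; hood 159; pocket 50.

Rate = 31/4 = 7.75 sts per in.
front: 21 × 7.75 = 162.75 → 163.
left front: 11.5 × 7.75 = 89.12 → 89.
hood: 20.5 × 7.75 = 158.88 → 159.
pocket: 6.5 × 7.75 = 50.38 → 50.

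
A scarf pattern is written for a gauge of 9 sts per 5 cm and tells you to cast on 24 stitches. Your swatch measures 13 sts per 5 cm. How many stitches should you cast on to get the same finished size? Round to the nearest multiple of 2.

CO 34 sts.

Scale factor = 13 / 9 = 1.444.
24 × 13 / 9 = 34.67 sts.
→ 34 sts.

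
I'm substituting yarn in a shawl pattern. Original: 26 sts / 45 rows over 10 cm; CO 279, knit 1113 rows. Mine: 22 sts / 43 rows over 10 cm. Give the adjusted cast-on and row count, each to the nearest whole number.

Cast on 236 stitches; work 1064 rows.

Stitches: 279 × 22/26 = 236.08 → 236.
Rows: 1113 × 43/45 = 1063.53 → 1064.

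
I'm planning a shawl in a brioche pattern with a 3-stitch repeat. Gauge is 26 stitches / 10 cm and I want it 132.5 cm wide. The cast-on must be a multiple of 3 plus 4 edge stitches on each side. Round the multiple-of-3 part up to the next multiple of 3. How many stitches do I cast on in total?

26 / 10 = 2.6 sts per cm.
132.5 × 2.6 = 344.50 sts.
Less 8 edge sts → 336.50 for the repeat.
Next multiple of 3: 339.
Add back 8 edge sts → 347.

Cast on 347 stitches.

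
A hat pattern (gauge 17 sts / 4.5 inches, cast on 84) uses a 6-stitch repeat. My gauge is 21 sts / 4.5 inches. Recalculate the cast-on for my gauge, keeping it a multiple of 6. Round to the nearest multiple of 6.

102 stitches.

84 × 21 / 17 = 103.76.
Nearest multiple of 6: 102.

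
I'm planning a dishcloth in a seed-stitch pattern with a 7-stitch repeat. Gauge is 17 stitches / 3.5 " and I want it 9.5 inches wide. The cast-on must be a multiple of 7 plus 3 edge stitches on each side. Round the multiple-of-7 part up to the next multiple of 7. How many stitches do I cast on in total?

17 / 3.5 = 4.857 sts per inch.
9.5 × 4.857 = 46.14 sts.
Less 6 edge sts → 40.14 for the repeat.
Next multiple of 7: 42.
Add back 6 edge sts → 48.

CO 48 sts.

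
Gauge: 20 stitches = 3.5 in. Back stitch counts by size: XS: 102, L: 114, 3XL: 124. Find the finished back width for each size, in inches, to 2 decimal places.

20/3.5 = 5.714 sts per in.
XS: 102 / 5.714 = 17.850 → 17.85 in.
L: 114 / 5.714 = 19.950 → 19.95 in.
3XL: 124 / 5.714 = 21.700 → 21.70 in.

XS 17.85 inches; L 19.95 inches; 3XL 21.70 inches.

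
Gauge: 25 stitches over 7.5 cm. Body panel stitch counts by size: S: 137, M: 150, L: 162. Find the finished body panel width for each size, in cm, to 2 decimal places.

S 41.10 cm; M 45.00 cm; L 48.60 cm.

25/7.5 = 3.333 sts per cm.
S: 137 / 3.333 = 41.100 → 41.10 cm.
M: 150 / 3.333 = 45.000 → 45.00 cm.
L: 162 / 3.333 = 48.600 → 48.60 cm.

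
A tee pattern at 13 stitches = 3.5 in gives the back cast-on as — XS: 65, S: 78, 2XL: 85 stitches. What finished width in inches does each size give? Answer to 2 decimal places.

13/3.5 = 3.714 sts per in.
XS: 65 / 3.714 = 17.500 → 17.50 in.
S: 78 / 3.714 = 21.000 → 21.00 in.
2XL: 85 / 3.714 = 22.885 → 22.88 in.

XS 17.50 inches; S 21.00 inches; 2XL 22.88 inches.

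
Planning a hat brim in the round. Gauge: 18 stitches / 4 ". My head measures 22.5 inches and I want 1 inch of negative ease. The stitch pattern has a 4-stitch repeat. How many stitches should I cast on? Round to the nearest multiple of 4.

96 stitches.

Finished = 22.5 − 1 = 21.5 inches.
18 / 4 = 4.5 sts/in.
21.5 × 4.5 = 96.75 sts.
Nearest multiple of 4: 96.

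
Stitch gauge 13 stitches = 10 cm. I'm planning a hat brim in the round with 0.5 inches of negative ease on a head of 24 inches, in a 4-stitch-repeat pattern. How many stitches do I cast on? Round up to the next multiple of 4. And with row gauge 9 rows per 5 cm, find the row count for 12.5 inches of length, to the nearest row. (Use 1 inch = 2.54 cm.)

Cast on 80 stitches; work 57 rows.

Finished = 24 − 0.5 = 23.5 inches.
23.5 inches × 2.54 = 59.69 cm.
13/10 = 1.3 sts per cm; 59.69 × 1.3 = 77.60 sts.
Next multiple of 4 → 80.
12.5 inches = 31.75 cm; × 1.8 = 57.15 → 57 rows.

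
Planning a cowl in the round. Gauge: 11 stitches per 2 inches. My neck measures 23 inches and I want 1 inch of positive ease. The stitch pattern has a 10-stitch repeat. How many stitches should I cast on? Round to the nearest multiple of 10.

Finished = 23 + 1 = 24 inches.
11 / 2 = 5.5 sts/in.
24 × 5.5 = 132.00 sts.
Nearest multiple of 10: 130.

Cast on 130 stitches.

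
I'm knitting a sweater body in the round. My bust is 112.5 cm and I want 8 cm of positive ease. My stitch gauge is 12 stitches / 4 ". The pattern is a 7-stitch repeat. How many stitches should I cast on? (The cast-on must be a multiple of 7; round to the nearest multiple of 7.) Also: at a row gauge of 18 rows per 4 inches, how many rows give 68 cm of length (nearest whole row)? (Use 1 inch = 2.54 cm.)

Cast on 140 stitches; work 120 rows.

Finished = 112.5 + 8 = 120.5 cm.
120.5 cm × 1/2.54 = 47.44 inches.
12/4 = 3 sts per in; 47.44 × 3 = 142.32 sts.
Nearest multiple of 7 → 140.
68 cm = 26.77 inches; × 4.5 = 120.47 → 120 rows.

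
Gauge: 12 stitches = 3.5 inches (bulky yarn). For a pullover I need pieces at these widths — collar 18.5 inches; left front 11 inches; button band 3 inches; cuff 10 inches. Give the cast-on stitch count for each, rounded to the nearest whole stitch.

collar 63; left front 38; button band 10; cuff 34.

Rate = 12/3.5 = 3.429 sts per in.
collar: 18.5 × 3.429 = 63.43 → 63.
left front: 11 × 3.429 = 37.71 → 38.
button band: 3 × 3.429 = 10.29 → 10.
cuff: 10 × 3.429 = 34.29 → 34.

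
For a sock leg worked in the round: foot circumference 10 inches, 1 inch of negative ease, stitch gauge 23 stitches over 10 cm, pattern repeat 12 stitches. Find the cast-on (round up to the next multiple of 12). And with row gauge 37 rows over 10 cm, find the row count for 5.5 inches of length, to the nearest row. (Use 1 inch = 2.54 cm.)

Cast on 60 stitches; work 52 rows.

Finished = 10 − 1 = 9 inches.
9 inches × 2.54 = 22.86 cm.
23/10 = 2.3 sts per cm; 22.86 × 2.3 = 52.58 sts.
Next multiple of 12 → 60.
5.5 inches = 13.97 cm; × 3.7 = 51.69 → 52 rows.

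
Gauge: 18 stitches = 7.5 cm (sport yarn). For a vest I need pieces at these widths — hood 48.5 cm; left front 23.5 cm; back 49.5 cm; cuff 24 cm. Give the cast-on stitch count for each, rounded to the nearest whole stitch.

Rate = 18/7.5 = 2.4 sts per cm.
hood: 48.5 × 2.4 = 116.40 → 116.
left front: 23.5 × 2.4 = 56.40 → 56.
back: 49.5 × 2.4 = 118.80 → 119.
cuff: 24 × 2.4 = 57.60 → 58.

hood 116; left front 56; back 119; cuff 58.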